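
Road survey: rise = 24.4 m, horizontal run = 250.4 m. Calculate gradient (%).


Formula: Gradient = rise / run * 100
Gradient = 24.4 / 250.4 * 100 = 9.7%

9.7


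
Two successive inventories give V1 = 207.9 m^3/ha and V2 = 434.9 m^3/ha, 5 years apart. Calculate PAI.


Formula: PAI = (V_T2 - V_T1) / (T2 - T1)
Volume increment = 434.9 - 207.9 = 227.0 m^3/ha
PAI = 227.0 / 5 = 45.4 m^3/ha/year

45.4


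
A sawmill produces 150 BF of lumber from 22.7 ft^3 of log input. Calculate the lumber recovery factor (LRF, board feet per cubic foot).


Formula: LRF = Lumber Output (BF) / Log Input (ft^3)
LRF = 150 BF / 22.7 ft^3
LRF = 6.61 BF/ft^3

6.61


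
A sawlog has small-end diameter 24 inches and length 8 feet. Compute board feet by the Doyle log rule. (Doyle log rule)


Doyle: BF = (D - 4)^2 * L / 16
Adjusted diameter = 24 - 4 = 20 in
(D-4)^2 = 20^2 = 400
BF = 400 * 8 / 16 = 200 BF

200


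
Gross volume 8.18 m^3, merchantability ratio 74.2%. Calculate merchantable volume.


Formula: MV = V_total * (merchantable_pct / 100)
Merchantable fraction = 74.2% / 100 = 0.742
MV = 8.18 m^3 * 0.742 = 6.07 m^3

6.07


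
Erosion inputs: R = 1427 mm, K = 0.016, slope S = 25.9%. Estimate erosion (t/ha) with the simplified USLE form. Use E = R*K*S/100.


Formula: E = R * K * S / 100  (simplified USLE)
R * K = 1427 * 0.016 = 22.832
E = 22.832 * 25.9 / 100 = 5.91 t/ha

5.91


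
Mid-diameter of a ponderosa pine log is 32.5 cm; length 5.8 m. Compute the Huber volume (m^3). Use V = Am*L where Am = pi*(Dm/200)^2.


Huber: V = Am * L,  Am = pi*(Dm/200)^2
Am = pi*(32.5/200)^2 = 0.082958 m^2
V = 0.082958*5.8 = 0.4812 m^3

0.4812


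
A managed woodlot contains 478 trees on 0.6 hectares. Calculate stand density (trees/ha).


Formula: Stand Density = N_trees / Area_ha
Density = 478 trees / 0.6 ha
Density = 797 trees/ha

797


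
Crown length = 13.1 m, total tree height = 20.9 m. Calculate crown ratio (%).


Formula: Crown Ratio = (Crown Length / Total Height) * 100
CR = (13.1 m / 20.9 m) * 100
CR = 0.6268 * 100 = 62.7%

62.7


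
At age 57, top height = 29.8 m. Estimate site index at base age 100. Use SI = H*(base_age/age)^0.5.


Formula: SI = H_dom * (base_age / age)^0.5
Age ratio = 100 / 57 = 1.75439
sqrt(age_ratio) = 1.32453
SI = 29.8 * 1.32453 = 39.5 m

39.5


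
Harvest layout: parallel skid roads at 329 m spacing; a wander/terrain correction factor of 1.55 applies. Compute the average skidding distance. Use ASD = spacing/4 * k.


Formula: ASD = (spacing / 4) * correction
Uncorrected distance = spacing / 4 = 329 / 4 = 82.25 m
ASD = 82.25 * 1.55 = 127 m

127


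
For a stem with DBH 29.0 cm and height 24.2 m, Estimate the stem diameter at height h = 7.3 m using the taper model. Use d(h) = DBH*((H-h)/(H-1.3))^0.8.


Taper: d(h) = DBH * ((H - h) / (H - 1.3))^0.8
Numerator = H - h = 24.2 - 7.3 = 16.9 m
Denominator = H - 1.3 = 24.2 - 1.3 = 22.9 m
Ratio = 16.9 / 22.9 = 0.73799
d = 29.0 * 0.73799^0.8 = 22.7 cm

22.7


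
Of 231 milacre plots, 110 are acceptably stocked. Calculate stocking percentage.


Formula: Stocking % = stocked plots / total plots * 100
Stocking = 110 / 231 * 100
Stocking = 0.4762 * 100 = 47.6%

47.6


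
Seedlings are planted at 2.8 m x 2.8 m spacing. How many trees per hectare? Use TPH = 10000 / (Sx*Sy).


Formula: TPH = 10000 m^2/ha / (spacing_x * spacing_y)
Area per tree = 2.8 m * 2.8 m = 7.84 m^2
TPH = 10000 / 7.84 = 1276 trees/ha

1276


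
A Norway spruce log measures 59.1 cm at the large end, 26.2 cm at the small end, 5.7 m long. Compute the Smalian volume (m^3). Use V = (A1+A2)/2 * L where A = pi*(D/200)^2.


Smalian: V = (A1 + A2)/2 * L,  A = pi*(D/200)^2
A1 = pi*(59.1/200)^2 = 0.274325 m^2
A2 = pi*(26.2/200)^2 = 0.053913 m^2
V = (0.274325+0.053913)/2*5.7 = 0.9355 m^3

0.9355


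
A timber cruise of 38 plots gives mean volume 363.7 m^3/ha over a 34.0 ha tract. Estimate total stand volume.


Formula: Total Volume = Mean Volume per ha * Total Area
Total Volume = 363.7 m^3/ha * 34.0 ha
Total Volume = 12366 m^3

12366


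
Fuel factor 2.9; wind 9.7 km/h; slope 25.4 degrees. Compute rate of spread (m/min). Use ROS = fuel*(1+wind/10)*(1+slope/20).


Formula: ROS = fuel * (1 + wind/10) * (1 + slope/20)
Wind factor = 1 + 9.7/10 = 1.97
Slope factor = 1 + 25.4/20 = 2.27
ROS = 2.9 * 1.97 * 2.27 = 12.97 m/min

12.97


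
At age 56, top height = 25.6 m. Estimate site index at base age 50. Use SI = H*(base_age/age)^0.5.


Formula: SI = H_dom * (base_age / age)^0.5
Age ratio = 50 / 56 = 0.89286
sqrt(age_ratio) = 0.94491
SI = 25.6 * 0.94491 = 24.2 m

24.2


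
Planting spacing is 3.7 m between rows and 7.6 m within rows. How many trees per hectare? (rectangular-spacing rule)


Formula: TPH = 10000 m^2/ha / (spacing_x * spacing_y)
Area per tree = 3.7 m * 7.6 m = 28.12 m^2
TPH = 10000 / 28.12 = 356 trees/ha

356


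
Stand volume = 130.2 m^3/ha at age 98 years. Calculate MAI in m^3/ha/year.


Formula: MAI = Total Volume / Stand Age
MAI = 130.2 m^3/ha / 98 years
MAI = 1.33 m^3/ha/year

1.33


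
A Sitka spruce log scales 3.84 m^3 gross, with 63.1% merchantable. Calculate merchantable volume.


Formula: MV = V_total * (merchantable_pct / 100)
Merchantable fraction = 63.1% / 100 = 0.631
MV = 3.84 m^3 * 0.631 = 2.423 m^3

2.423


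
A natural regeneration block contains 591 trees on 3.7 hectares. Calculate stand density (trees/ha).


Formula: Stand Density = N_trees / Area_ha
Density = 591 trees / 3.7 ha
Density = 160 trees/ha

160


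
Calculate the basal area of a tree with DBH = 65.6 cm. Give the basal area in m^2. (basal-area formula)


Formula: BA = pi * (DBH/2)^2 / 10000  (cm^2 to m^2)
Radius = DBH/2 = 65.6/2 = 32.8 cm
BA = pi * 32.8^2 / 10000
   = 3379.851 cm^2 / 10000
   = 0.338 m^2

0.338


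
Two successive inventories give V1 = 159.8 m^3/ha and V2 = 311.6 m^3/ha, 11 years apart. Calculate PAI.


Formula: PAI = (V_T2 - V_T1) / (T2 - T1)
Volume increment = 311.6 - 159.8 = 151.8 m^3/ha
PAI = 151.8 / 11 = 13.8 m^3/ha/year

13.8


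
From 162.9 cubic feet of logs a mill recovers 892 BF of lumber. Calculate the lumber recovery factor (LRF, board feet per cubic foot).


Formula: LRF = Lumber Output (BF) / Log Input (ft^3)
LRF = 892 BF / 162.9 ft^3
LRF = 5.48 BF/ft^3

5.48


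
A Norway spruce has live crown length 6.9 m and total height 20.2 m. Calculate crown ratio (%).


Formula: Crown Ratio = (Crown Length / Total Height) * 100
CR = (6.9 m / 20.2 m) * 100
CR = 0.3416 * 100 = 34.2%

34.2


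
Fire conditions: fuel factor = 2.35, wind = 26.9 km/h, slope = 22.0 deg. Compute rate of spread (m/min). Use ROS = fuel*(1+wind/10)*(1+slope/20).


Formula: ROS = fuel * (1 + wind/10) * (1 + slope/20)
Wind factor = 1 + 26.9/10 = 3.69
Slope factor = 1 + 22.0/20 = 2.1
ROS = 2.35 * 3.69 * 2.1 = 18.21 m/min

18.21


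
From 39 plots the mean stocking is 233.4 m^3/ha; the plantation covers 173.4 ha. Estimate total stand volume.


Formula: Total Volume = Mean Volume per ha * Total Area
Total Volume = 233.4 m^3/ha * 173.4 ha
Total Volume = 40472 m^3

40472


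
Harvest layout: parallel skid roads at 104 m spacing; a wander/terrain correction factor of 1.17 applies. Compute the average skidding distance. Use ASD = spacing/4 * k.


Formula: ASD = (spacing / 4) * correction
Uncorrected distance = spacing / 4 = 104 / 4 = 26 m
ASD = 26 * 1.17 = 30 m

30


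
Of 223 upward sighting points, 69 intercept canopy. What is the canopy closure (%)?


Formula: Canopy closure = covered points / total points * 100
Closure = 69 / 223 * 100
Closure = 0.3094 * 100 = 30.9%

30.9


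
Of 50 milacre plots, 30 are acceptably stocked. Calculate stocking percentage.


Formula: Stocking % = stocked plots / total plots * 100
Stocking = 30 / 50 * 100
Stocking = 0.6 * 100 = 60.0%

60.0


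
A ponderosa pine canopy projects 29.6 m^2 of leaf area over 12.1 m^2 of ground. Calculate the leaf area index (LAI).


Formula: LAI = total leaf area / ground area  (dimensionless)
LAI = 29.6 m^2 / 12.1 m^2
LAI = 2.45

2.45


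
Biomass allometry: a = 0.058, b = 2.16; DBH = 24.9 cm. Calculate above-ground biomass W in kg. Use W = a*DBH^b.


Formula: W = a * DBH^b  (allometric power law)
DBH^b = 24.9^2.16 = 1037.0283
W = 0.058 * 1037.0283 = 60.1 kg

60.1


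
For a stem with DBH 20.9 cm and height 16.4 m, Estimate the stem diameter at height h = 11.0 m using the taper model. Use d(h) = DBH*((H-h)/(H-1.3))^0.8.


Taper: d(h) = DBH * ((H - h) / (H - 1.3))^0.8
Numerator = H - h = 16.4 - 11.0 = 5.4 m
Denominator = H - 1.3 = 16.4 - 1.3 = 15.1 m
Ratio = 5.4 / 15.1 = 0.35762
d = 20.9 * 0.35762^0.8 = 9.2 cm

9.2


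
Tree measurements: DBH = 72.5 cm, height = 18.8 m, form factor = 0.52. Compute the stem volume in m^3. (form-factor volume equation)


Formula: V = pi * (DBH/200)^2 * H * ff
Radius = DBH/200 = 72.5/200 = 0.3625 m
Radius^2 = 0.3625^2 = 0.13140625 m^2
V = pi * 0.13140625 * 18.8 * 0.52
V = 4.036 m^3

4.036


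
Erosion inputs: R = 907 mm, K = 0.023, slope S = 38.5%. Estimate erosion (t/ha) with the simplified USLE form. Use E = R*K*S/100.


Formula: E = R * K * S / 100  (simplified USLE)
R * K = 907 * 0.023 = 20.861
E = 20.861 * 38.5 / 100 = 8.03 t/ha

8.03


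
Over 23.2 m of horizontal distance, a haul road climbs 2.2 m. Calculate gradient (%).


Formula: Gradient = rise / run * 100
Gradient = 2.2 / 23.2 * 100 = 9.5%

9.5


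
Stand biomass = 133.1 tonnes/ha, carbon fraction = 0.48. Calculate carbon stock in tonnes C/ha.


Formula: Carbon Stock = Biomass * Carbon Fraction
C = 133.1 t/ha * 0.48
C = 63.9 t C/ha

63.9


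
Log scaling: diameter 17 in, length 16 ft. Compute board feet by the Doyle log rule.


Doyle: BF = (D - 4)^2 * L / 16
Adjusted diameter = 17 - 4 = 13 in
(D-4)^2 = 13^2 = 169
BF = 169 * 16 / 16 = 169 BF

169


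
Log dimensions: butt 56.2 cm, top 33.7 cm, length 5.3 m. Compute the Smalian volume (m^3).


Smalian: V = (A1 + A2)/2 * L,  A = pi*(D/200)^2
A1 = pi*(56.2/200)^2 = 0.248063 m^2
A2 = pi*(33.7/200)^2 = 0.089197 m^2
V = (0.248063+0.089197)/2*5.3 = 0.8937 m^3

0.8937


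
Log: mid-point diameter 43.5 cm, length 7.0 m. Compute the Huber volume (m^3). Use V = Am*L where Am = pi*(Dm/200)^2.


Huber: V = Am * L,  Am = pi*(Dm/200)^2
Am = pi*(43.5/200)^2 = 0.148617 m^2
V = 0.148617*7.0 = 1.0403 m^3

1.0403


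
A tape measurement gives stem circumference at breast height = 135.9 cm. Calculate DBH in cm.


Formula: DBH = C / pi
DBH = 135.9 / pi
pi = 3.14159...
DBH = 43.3 cm

43.3


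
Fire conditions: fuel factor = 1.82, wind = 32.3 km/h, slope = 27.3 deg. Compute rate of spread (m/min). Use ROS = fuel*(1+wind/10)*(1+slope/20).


Formula: ROS = fuel * (1 + wind/10) * (1 + slope/20)
Wind factor = 1 + 32.3/10 = 4.23
Slope factor = 1 + 27.3/20 = 2.365
ROS = 1.82 * 4.23 * 2.365 = 18.21 m/min

18.21


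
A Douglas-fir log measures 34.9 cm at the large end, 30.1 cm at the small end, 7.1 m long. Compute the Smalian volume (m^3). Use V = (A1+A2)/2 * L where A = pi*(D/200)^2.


Smalian: V = (A1 + A2)/2 * L,  A = pi*(D/200)^2
A1 = pi*(34.9/200)^2 = 0.095662 m^2
A2 = pi*(30.1/200)^2 = 0.071158 m^2
V = (0.095662+0.071158)/2*7.1 = 0.5922 m^3

0.5922


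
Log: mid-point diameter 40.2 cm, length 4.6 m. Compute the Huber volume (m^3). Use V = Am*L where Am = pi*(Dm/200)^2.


Huber: V = Am * L,  Am = pi*(Dm/200)^2
Am = pi*(40.2/200)^2 = 0.126923 m^2
V = 0.126923*4.6 = 0.5838 m^3

0.5838


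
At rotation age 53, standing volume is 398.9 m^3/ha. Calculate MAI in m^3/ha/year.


Formula: MAI = Total Volume / Stand Age
MAI = 398.9 m^3/ha / 53 years
MAI = 7.53 m^3/ha/year

7.53


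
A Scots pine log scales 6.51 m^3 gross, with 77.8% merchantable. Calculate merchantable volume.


Formula: MV = V_total * (merchantable_pct / 100)
Merchantable fraction = 77.8% / 100 = 0.778
MV = 6.51 m^3 * 0.778 = 5.065 m^3

5.065


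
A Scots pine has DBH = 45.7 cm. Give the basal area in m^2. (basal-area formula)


Formula: BA = pi * (DBH/2)^2 / 10000  (cm^2 to m^2)
Radius = DBH/2 = 45.7/2 = 22.85 cm
BA = pi * 22.85^2 / 10000
   = 1640.2962 cm^2 / 10000
   = 0.164 m^2

0.164


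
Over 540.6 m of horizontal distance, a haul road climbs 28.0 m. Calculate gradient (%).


Formula: Gradient = rise / run * 100
Gradient = 28.0 / 540.6 * 100 = 5.2%

5.2


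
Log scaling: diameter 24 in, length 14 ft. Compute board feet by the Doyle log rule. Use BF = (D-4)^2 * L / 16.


Doyle: BF = (D - 4)^2 * L / 16
Adjusted diameter = 24 - 4 = 20 in
(D-4)^2 = 20^2 = 400
BF = 400 * 14 / 16 = 350 BF

350


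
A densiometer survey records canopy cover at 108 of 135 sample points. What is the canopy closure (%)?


Formula: Canopy closure = covered points / total points * 100
Closure = 108 / 135 * 100
Closure = 0.8 * 100 = 80.0%

80.0


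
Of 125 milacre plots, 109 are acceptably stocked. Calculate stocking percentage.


Formula: Stocking % = stocked plots / total plots * 100
Stocking = 109 / 125 * 100
Stocking = 0.872 * 100 = 87.2%

87.2


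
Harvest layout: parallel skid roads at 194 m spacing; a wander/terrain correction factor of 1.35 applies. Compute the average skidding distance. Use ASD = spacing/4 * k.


Formula: ASD = (spacing / 4) * correction
Uncorrected distance = spacing / 4 = 194 / 4 = 48.5 m
ASD = 48.5 * 1.35 = 65 m

65


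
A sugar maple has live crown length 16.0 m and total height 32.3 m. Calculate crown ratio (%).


Formula: Crown Ratio = (Crown Length / Total Height) * 100
CR = (16.0 m / 32.3 m) * 100
CR = 0.4954 * 100 = 49.5%

49.5


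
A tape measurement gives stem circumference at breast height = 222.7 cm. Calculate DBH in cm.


Formula: DBH = C / pi
DBH = 222.7 / pi
pi = 3.14159...
DBH = 70.9 cm

70.9


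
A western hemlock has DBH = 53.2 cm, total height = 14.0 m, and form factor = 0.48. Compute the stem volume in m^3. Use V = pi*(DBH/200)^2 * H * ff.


Formula: V = pi * (DBH/200)^2 * H * ff
Radius = DBH/200 = 53.2/200 = 0.266 m
Radius^2 = 0.266^2 = 0.070756 m^2
V = pi * 0.070756 * 14.0 * 0.48
V = 1.494 m^3

1.494


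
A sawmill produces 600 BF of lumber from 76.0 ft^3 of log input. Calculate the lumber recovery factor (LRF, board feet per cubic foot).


Formula: LRF = Lumber Output (BF) / Log Input (ft^3)
LRF = 600 BF / 76.0 ft^3
LRF = 7.89 BF/ft^3

7.89


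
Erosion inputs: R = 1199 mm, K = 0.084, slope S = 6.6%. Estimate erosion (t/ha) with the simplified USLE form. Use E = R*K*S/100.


Formula: E = R * K * S / 100  (simplified USLE)
R * K = 1199 * 0.084 = 100.716
E = 100.716 * 6.6 / 100 = 6.65 t/ha

6.65


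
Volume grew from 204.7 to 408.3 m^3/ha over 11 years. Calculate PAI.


Formula: PAI = (V_T2 - V_T1) / (T2 - T1)
Volume increment = 408.3 - 204.7 = 203.6 m^3/ha
PAI = 203.6 / 11 = 18.51 m^3/ha/year

18.51


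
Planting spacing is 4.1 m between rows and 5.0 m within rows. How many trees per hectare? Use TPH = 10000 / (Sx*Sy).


Formula: TPH = 10000 m^2/ha / (spacing_x * spacing_y)
Area per tree = 4.1 m * 5.0 m = 20.5 m^2
TPH = 10000 / 20.5 = 488 trees/ha

488


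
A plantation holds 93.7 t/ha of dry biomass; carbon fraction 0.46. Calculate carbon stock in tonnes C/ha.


Formula: Carbon Stock = Biomass * Carbon Fraction
C = 93.7 t/ha * 0.46
C = 43.1 t C/ha

43.1


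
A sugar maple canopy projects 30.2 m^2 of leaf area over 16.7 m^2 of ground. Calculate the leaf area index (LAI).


Formula: LAI = total leaf area / ground area  (dimensionless)
LAI = 30.2 m^2 / 16.7 m^2
LAI = 1.81

1.81


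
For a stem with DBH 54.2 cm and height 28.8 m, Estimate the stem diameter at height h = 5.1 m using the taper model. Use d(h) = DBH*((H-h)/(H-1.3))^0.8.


Taper: d(h) = DBH * ((H - h) / (H - 1.3))^0.8
Numerator = H - h = 28.8 - 5.1 = 23.7 m
Denominator = H - 1.3 = 28.8 - 1.3 = 27.5 m
Ratio = 23.7 / 27.5 = 0.86182
d = 54.2 * 0.86182^0.8 = 48.1 cm

48.1


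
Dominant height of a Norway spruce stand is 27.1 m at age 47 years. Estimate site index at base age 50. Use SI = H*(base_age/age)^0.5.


Formula: SI = H_dom * (base_age / age)^0.5
Age ratio = 50 / 47 = 1.06383
sqrt(age_ratio) = 1.03142
SI = 27.1 * 1.03142 = 28.0 m

28.0


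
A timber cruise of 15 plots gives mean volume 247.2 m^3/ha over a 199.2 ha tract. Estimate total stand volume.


Formula: Total Volume = Mean Volume per ha * Total Area
Total Volume = 247.2 m^3/ha * 199.2 ha
Total Volume = 49242 m^3

49242


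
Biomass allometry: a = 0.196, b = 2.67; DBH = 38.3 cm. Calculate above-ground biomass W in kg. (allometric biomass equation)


Formula: W = a * DBH^b  (allometric power law)
DBH^b = 38.3^2.67 = 16870.9962
W = 0.196 * 16870.9962 = 3306.7 kg

3306.7


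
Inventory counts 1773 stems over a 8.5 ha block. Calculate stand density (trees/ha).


Formula: Stand Density = N_trees / Area_ha
Density = 1773 trees / 8.5 ha
Density = 209 trees/ha

209


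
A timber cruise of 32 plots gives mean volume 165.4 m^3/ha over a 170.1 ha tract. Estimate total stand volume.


Formula: Total Volume = Mean Volume per ha * Total Area
Total Volume = 165.4 m^3/ha * 170.1 ha
Total Volume = 28135 m^3

28135


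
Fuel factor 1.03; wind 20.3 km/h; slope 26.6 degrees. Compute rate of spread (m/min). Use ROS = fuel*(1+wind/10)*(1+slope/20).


Formula: ROS = fuel * (1 + wind/10) * (1 + slope/20)
Wind factor = 1 + 20.3/10 = 3.03
Slope factor = 1 + 26.6/20 = 2.33
ROS = 1.03 * 3.03 * 2.33 = 7.27 m/min

7.27


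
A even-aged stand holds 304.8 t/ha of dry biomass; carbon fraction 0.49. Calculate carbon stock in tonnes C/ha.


Formula: Carbon Stock = Biomass * Carbon Fraction
C = 304.8 t/ha * 0.49
C = 149.4 t C/ha

149.4


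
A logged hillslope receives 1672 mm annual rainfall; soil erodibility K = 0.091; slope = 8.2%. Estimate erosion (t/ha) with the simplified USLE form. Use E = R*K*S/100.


Formula: E = R * K * S / 100  (simplified USLE)
R * K = 1672 * 0.091 = 152.152
E = 152.152 * 8.2 / 100 = 12.48 t/ha

12.48


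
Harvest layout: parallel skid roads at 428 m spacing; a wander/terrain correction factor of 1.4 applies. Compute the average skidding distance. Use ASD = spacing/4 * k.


Formula: ASD = (spacing / 4) * correction
Uncorrected distance = spacing / 4 = 428 / 4 = 107 m
ASD = 107 * 1.4 = 150 m

150


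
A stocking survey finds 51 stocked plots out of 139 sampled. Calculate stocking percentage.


Formula: Stocking % = stocked plots / total plots * 100
Stocking = 51 / 139 * 100
Stocking = 0.3669 * 100 = 36.7%

36.7


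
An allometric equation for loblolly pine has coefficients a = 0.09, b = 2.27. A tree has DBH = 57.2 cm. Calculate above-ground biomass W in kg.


Formula: W = a * DBH^b  (allometric power law)
DBH^b = 57.2^2.27 = 9756.3862
W = 0.09 * 9756.3862 = 878.1 kg

878.1


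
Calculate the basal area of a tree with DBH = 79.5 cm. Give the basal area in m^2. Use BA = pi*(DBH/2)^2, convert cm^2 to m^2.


Formula: BA = pi * (DBH/2)^2 / 10000  (cm^2 to m^2)
Radius = DBH/2 = 79.5/2 = 39.75 cm
BA = pi * 39.75^2 / 10000
   = 4963.9127 cm^2 / 10000
   = 0.4964 m^2

0.4964


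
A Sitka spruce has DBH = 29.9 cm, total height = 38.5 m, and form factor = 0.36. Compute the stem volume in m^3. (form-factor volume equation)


Formula: V = pi * (DBH/200)^2 * H * ff
Radius = DBH/200 = 29.9/200 = 0.1495 m
Radius^2 = 0.1495^2 = 0.02235025 m^2
V = pi * 0.02235025 * 38.5 * 0.36
V = 0.973 m^3

0.973


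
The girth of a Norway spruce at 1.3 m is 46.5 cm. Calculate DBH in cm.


Formula: DBH = C / pi
DBH = 46.5 / pi
pi = 3.14159...
DBH = 14.8 cm

14.8


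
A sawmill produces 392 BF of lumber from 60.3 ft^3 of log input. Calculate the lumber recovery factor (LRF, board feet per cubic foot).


Formula: LRF = Lumber Output (BF) / Log Input (ft^3)
LRF = 392 BF / 60.3 ft^3
LRF = 6.5 BF/ft^3

6.5


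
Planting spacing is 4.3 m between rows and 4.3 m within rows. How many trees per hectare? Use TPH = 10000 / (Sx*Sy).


Formula: TPH = 10000 m^2/ha / (spacing_x * spacing_y)
Area per tree = 4.3 m * 4.3 m = 18.49 m^2
TPH = 10000 / 18.49 = 541 trees/ha

541


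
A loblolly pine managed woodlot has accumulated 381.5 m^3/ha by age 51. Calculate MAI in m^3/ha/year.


Formula: MAI = Total Volume / Stand Age
MAI = 381.5 m^3/ha / 51 years
MAI = 7.48 m^3/ha/year

7.48


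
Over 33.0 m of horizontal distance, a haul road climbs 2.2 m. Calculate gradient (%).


Formula: Gradient = rise / run * 100
Gradient = 2.2 / 33.0 * 100 = 6.7%

6.7


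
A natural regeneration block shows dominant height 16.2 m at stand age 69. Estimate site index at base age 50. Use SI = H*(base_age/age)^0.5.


Formula: SI = H_dom * (base_age / age)^0.5
Age ratio = 50 / 69 = 0.72464
sqrt(age_ratio) = 0.85126
SI = 16.2 * 0.85126 = 13.8 m

13.8


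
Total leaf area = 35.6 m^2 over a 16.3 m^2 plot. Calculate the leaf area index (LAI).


Formula: LAI = total leaf area / ground area  (dimensionless)
LAI = 35.6 m^2 / 16.3 m^2
LAI = 2.18

2.18


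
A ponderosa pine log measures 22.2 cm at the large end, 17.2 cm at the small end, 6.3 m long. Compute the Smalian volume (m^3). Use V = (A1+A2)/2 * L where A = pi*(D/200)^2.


Smalian: V = (A1 + A2)/2 * L,  A = pi*(D/200)^2
A1 = pi*(22.2/200)^2 = 0.038708 m^2
A2 = pi*(17.2/200)^2 = 0.023235 m^2
V = (0.038708+0.023235)/2*6.3 = 0.1951 m^3

0.1951


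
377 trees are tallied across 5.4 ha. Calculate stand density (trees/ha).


Formula: Stand Density = N_trees / Area_ha
Density = 377 trees / 5.4 ha
Density = 70 trees/ha

70


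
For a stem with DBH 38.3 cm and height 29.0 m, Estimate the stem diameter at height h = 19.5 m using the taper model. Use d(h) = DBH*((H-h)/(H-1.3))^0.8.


Taper: d(h) = DBH * ((H - h) / (H - 1.3))^0.8
Numerator = H - h = 29.0 - 19.5 = 9.5 m
Denominator = H - 1.3 = 29.0 - 1.3 = 27.7 m
Ratio = 9.5 / 27.7 = 0.34296
d = 38.3 * 0.34296^0.8 = 16.3 cm

16.3


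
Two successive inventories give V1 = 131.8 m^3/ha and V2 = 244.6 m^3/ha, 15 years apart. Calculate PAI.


Formula: PAI = (V_T2 - V_T1) / (T2 - T1)
Volume increment = 244.6 - 131.8 = 112.8 m^3/ha
PAI = 112.8 / 15 = 7.52 m^3/ha/year

7.52


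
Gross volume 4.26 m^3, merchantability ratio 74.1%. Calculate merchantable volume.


Formula: MV = V_total * (merchantable_pct / 100)
Merchantable fraction = 74.1% / 100 = 0.741
MV = 4.26 m^3 * 0.741 = 3.157 m^3

3.157


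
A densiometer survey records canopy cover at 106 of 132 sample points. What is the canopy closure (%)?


Formula: Canopy closure = covered points / total points * 100
Closure = 106 / 132 * 100
Closure = 0.803 * 100 = 80.3%

80.3


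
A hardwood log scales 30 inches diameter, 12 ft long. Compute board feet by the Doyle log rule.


Doyle: BF = (D - 4)^2 * L / 16
Adjusted diameter = 30 - 4 = 26 in
(D-4)^2 = 26^2 = 676
BF = 676 * 12 / 16 = 507 BF

507


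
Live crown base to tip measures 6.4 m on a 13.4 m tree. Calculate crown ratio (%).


Formula: Crown Ratio = (Crown Length / Total Height) * 100
CR = (6.4 m / 13.4 m) * 100
CR = 0.4776 * 100 = 47.8%

47.8


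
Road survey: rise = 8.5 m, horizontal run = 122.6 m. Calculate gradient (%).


Formula: Gradient = rise / run * 100
Gradient = 8.5 / 122.6 * 100 = 6.9%

6.9


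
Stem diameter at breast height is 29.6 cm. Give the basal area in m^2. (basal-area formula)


Formula: BA = pi * (DBH/2)^2 / 10000  (cm^2 to m^2)
Radius = DBH/2 = 29.6/2 = 14.8 cm
BA = pi * 14.8^2 / 10000
   = 688.1345 cm^2 / 10000
   = 0.0688 m^2

0.0688


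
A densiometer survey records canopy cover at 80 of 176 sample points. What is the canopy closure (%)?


Formula: Canopy closure = covered points / total points * 100
Closure = 80 / 176 * 100
Closure = 0.4545 * 100 = 45.5%

45.5


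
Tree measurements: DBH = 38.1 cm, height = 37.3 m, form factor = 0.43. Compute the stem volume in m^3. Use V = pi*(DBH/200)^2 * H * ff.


Formula: V = pi * (DBH/200)^2 * H * ff
Radius = DBH/200 = 38.1/200 = 0.1905 m
Radius^2 = 0.1905^2 = 0.03629025 m^2
V = pi * 0.03629025 * 37.3 * 0.43
V = 1.829 m^3

1.829


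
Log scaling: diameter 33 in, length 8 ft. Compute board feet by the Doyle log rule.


Doyle: BF = (D - 4)^2 * L / 16
Adjusted diameter = 33 - 4 = 29 in
(D-4)^2 = 29^2 = 841
BF = 841 * 8 / 16 = 421 BF

421


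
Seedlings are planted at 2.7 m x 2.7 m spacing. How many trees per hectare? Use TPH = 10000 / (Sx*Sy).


Formula: TPH = 10000 m^2/ha / (spacing_x * spacing_y)
Area per tree = 2.7 m * 2.7 m = 7.29 m^2
TPH = 10000 / 7.29 = 1372 trees/ha

1372


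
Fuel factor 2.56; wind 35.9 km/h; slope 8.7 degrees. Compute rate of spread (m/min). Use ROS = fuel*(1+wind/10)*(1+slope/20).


Formula: ROS = fuel * (1 + wind/10) * (1 + slope/20)
Wind factor = 1 + 35.9/10 = 4.59
Slope factor = 1 + 8.7/20 = 1.435
ROS = 2.56 * 4.59 * 1.435 = 16.86 m/min

16.86


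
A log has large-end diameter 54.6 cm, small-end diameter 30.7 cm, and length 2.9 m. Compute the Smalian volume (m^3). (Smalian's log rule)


Smalian: V = (A1 + A2)/2 * L,  A = pi*(D/200)^2
A1 = pi*(54.6/200)^2 = 0.23414 m^2
A2 = pi*(30.7/200)^2 = 0.074023 m^2
V = (0.23414+0.074023)/2*2.9 = 0.4468 m^3

0.4468


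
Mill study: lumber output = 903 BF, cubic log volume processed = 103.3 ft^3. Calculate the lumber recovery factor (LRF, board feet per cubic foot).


Formula: LRF = Lumber Output (BF) / Log Input (ft^3)
LRF = 903 BF / 103.3 ft^3
LRF = 8.74 BF/ft^3

8.74


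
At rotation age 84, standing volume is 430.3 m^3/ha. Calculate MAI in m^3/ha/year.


Formula: MAI = Total Volume / Stand Age
MAI = 430.3 m^3/ha / 84 years
MAI = 5.12 m^3/ha/year

5.12


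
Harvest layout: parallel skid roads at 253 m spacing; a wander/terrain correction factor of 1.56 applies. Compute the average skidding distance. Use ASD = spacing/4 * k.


Formula: ASD = (spacing / 4) * correction
Uncorrected distance = spacing / 4 = 253 / 4 = 63.25 m
ASD = 63.25 * 1.56 = 99 m

99


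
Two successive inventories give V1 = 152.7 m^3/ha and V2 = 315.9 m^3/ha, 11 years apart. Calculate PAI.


Formula: PAI = (V_T2 - V_T1) / (T2 - T1)
Volume increment = 315.9 - 152.7 = 163.2 m^3/ha
PAI = 163.2 / 11 = 14.84 m^3/ha/year

14.84


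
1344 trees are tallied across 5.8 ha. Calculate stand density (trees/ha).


Formula: Stand Density = N_trees / Area_ha
Density = 1344 trees / 5.8 ha
Density = 232 trees/ha

232


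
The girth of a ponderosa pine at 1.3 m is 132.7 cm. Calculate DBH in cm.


Formula: DBH = C / pi
DBH = 132.7 / pi
pi = 3.14159...
DBH = 42.2 cm

42.2


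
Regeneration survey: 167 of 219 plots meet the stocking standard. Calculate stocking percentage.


Formula: Stocking % = stocked plots / total plots * 100
Stocking = 167 / 219 * 100
Stocking = 0.7626 * 100 = 76.3%

76.3


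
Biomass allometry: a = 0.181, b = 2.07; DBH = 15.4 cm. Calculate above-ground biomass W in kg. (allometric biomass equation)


Formula: W = a * DBH^b  (allometric power law)
DBH^b = 15.4^2.07 = 287.1891
W = 0.181 * 287.1891 = 52.0 kg

52.0


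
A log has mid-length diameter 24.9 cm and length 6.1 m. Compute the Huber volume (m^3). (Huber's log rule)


Huber: V = Am * L,  Am = pi*(Dm/200)^2
Am = pi*(24.9/200)^2 = 0.048695 m^2
V = 0.048695*6.1 = 0.297 m^3

0.297


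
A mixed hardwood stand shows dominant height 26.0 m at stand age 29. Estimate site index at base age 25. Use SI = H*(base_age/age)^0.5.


Formula: SI = H_dom * (base_age / age)^0.5
Age ratio = 25 / 29 = 0.86207
sqrt(age_ratio) = 0.92848
SI = 26.0 * 0.92848 = 24.1 m

24.1


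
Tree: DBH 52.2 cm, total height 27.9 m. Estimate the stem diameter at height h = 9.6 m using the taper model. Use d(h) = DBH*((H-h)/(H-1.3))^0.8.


Taper: d(h) = DBH * ((H - h) / (H - 1.3))^0.8
Numerator = H - h = 27.9 - 9.6 = 18.3 m
Denominator = H - 1.3 = 27.9 - 1.3 = 26.6 m
Ratio = 18.3 / 26.6 = 0.68797
d = 52.2 * 0.68797^0.8 = 38.7 cm

38.7


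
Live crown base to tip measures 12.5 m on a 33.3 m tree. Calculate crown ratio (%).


Formula: Crown Ratio = (Crown Length / Total Height) * 100
CR = (12.5 m / 33.3 m) * 100
CR = 0.3754 * 100 = 37.5%

37.5


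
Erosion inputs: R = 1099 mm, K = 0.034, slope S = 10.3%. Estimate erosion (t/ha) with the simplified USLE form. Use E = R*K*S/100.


Formula: E = R * K * S / 100  (simplified USLE)
R * K = 1099 * 0.034 = 37.366
E = 37.366 * 10.3 / 100 = 3.85 t/ha

3.85


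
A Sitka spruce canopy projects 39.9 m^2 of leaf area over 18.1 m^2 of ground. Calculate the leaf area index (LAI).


Formula: LAI = total leaf area / ground area  (dimensionless)
LAI = 39.9 m^2 / 18.1 m^2
LAI = 2.2

2.2


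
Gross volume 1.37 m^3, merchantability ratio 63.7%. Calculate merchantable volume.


Formula: MV = V_total * (merchantable_pct / 100)
Merchantable fraction = 63.7% / 100 = 0.637
MV = 1.37 m^3 * 0.637 = 0.873 m^3

0.873


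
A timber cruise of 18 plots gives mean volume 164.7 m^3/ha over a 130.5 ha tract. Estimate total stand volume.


Formula: Total Volume = Mean Volume per ha * Total Area
Total Volume = 164.7 m^3/ha * 130.5 ha
Total Volume = 21493 m^3

21493


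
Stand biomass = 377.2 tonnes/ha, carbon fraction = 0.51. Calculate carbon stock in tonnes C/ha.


Formula: Carbon Stock = Biomass * Carbon Fraction
C = 377.2 t/ha * 0.51
C = 192.4 t C/ha

192.4


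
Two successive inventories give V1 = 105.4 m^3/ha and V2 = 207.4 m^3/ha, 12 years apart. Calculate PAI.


Formula: PAI = (V_T2 - V_T1) / (T2 - T1)
Volume increment = 207.4 - 105.4 = 102.0 m^3/ha
PAI = 102.0 / 12 = 8.5 m^3/ha/year

8.5


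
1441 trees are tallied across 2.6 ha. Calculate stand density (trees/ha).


Formula: Stand Density = N_trees / Area_ha
Density = 1441 trees / 2.6 ha
Density = 554 trees/ha

554


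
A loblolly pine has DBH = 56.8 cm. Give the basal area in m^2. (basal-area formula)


Formula: BA = pi * (DBH/2)^2 / 10000  (cm^2 to m^2)
Radius = DBH/2 = 56.8/2 = 28.4 cm
BA = pi * 28.4^2 / 10000
   = 2533.883 cm^2 / 10000
   = 0.2534 m^2

0.2534


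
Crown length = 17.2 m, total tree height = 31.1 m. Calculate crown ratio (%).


Formula: Crown Ratio = (Crown Length / Total Height) * 100
CR = (17.2 m / 31.1 m) * 100
CR = 0.5531 * 100 = 55.3%

55.3


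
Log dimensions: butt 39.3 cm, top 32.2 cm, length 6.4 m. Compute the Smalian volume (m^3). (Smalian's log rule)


Smalian: V = (A1 + A2)/2 * L,  A = pi*(D/200)^2
A1 = pi*(39.3/200)^2 = 0.121304 m^2
A2 = pi*(32.2/200)^2 = 0.081433 m^2
V = (0.121304+0.081433)/2*6.4 = 0.6488 m^3

0.6488


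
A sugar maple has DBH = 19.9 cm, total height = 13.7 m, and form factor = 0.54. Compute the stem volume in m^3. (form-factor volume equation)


Formula: V = pi * (DBH/200)^2 * H * ff
Radius = DBH/200 = 19.9/200 = 0.0995 m
Radius^2 = 0.0995^2 = 0.00990025 m^2
V = pi * 0.00990025 * 13.7 * 0.54
V = 0.23 m^3

0.23


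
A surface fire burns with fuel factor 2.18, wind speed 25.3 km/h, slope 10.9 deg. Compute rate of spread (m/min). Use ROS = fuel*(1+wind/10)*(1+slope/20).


Formula: ROS = fuel * (1 + wind/10) * (1 + slope/20)
Wind factor = 1 + 25.3/10 = 3.53
Slope factor = 1 + 10.9/20 = 1.545
ROS = 2.18 * 3.53 * 1.545 = 11.89 m/min

11.89


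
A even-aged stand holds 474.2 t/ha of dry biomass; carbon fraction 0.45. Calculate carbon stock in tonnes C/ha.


Formula: Carbon Stock = Biomass * Carbon Fraction
C = 474.2 t/ha * 0.45
C = 213.4 t C/ha

213.4


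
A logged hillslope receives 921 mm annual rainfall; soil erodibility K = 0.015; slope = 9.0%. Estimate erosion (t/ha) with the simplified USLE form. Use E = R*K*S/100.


Formula: E = R * K * S / 100  (simplified USLE)
R * K = 921 * 0.015 = 13.815
E = 13.815 * 9.0 / 100 = 1.24 t/ha

1.24


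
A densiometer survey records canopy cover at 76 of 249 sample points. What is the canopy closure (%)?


Formula: Canopy closure = covered points / total points * 100
Closure = 76 / 249 * 100
Closure = 0.3052 * 100 = 30.5%

30.5


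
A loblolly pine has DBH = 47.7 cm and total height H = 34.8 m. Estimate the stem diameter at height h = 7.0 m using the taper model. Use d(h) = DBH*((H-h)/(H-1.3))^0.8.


Taper: d(h) = DBH * ((H - h) / (H - 1.3))^0.8
Numerator = H - h = 34.8 - 7.0 = 27.8 m
Denominator = H - 1.3 = 34.8 - 1.3 = 33.5 m
Ratio = 27.8 / 33.5 = 0.82985
d = 47.7 * 0.82985^0.8 = 41.1 cm

41.1


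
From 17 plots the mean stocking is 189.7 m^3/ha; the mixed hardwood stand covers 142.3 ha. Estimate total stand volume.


Formula: Total Volume = Mean Volume per ha * Total Area
Total Volume = 189.7 m^3/ha * 142.3 ha
Total Volume = 26994 m^3

26994


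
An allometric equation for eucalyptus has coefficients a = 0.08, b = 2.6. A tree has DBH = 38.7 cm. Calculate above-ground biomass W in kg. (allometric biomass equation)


Formula: W = a * DBH^b  (allometric power law)
DBH^b = 38.7^2.6 = 13429.1495
W = 0.08 * 13429.1495 = 1074.3 kg

1074.3


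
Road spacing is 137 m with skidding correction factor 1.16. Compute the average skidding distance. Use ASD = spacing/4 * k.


Formula: ASD = (spacing / 4) * correction
Uncorrected distance = spacing / 4 = 137 / 4 = 34.25 m
ASD = 34.25 * 1.16 = 40 m

40


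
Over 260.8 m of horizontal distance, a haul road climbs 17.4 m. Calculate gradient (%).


Formula: Gradient = rise / run * 100
Gradient = 17.4 / 260.8 * 100 = 6.7%

6.7


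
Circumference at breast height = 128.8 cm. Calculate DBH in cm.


Formula: DBH = C / pi
DBH = 128.8 / pi
pi = 3.14159...
DBH = 41.0 cm

41.0


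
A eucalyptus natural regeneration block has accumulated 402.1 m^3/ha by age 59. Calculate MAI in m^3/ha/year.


Formula: MAI = Total Volume / Stand Age
MAI = 402.1 m^3/ha / 59 years
MAI = 6.82 m^3/ha/year

6.82


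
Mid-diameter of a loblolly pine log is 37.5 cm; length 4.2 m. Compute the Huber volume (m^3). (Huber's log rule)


Huber: V = Am * L,  Am = pi*(Dm/200)^2
Am = pi*(37.5/200)^2 = 0.110447 m^2
V = 0.110447*4.2 = 0.4639 m^3

0.4639


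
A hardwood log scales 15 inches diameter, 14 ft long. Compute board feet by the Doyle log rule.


Doyle: BF = (D - 4)^2 * L / 16
Adjusted diameter = 15 - 4 = 11 in
(D-4)^2 = 11^2 = 121
BF = 121 * 14 / 16 = 106 BF

106


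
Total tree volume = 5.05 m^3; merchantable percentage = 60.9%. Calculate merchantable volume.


Formula: MV = V_total * (merchantable_pct / 100)
Merchantable fraction = 60.9% / 100 = 0.609
MV = 5.05 m^3 * 0.609 = 3.075 m^3

3.075


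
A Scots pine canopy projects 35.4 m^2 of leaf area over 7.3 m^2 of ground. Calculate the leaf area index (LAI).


Formula: LAI = total leaf area / ground area  (dimensionless)
LAI = 35.4 m^2 / 7.3 m^2
LAI = 4.85

4.85


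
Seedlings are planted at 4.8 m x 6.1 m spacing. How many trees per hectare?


Formula: TPH = 10000 m^2/ha / (spacing_x * spacing_y)
Area per tree = 4.8 m * 6.1 m = 29.28 m^2
TPH = 10000 / 29.28 = 342 trees/ha

342


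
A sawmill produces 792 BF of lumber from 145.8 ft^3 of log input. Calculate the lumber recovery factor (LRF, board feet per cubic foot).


Formula: LRF = Lumber Output (BF) / Log Input (ft^3)
LRF = 792 BF / 145.8 ft^3
LRF = 5.43 BF/ft^3

5.43


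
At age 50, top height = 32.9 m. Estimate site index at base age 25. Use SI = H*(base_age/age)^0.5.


Formula: SI = H_dom * (base_age / age)^0.5
Age ratio = 25 / 50 = 0.5
sqrt(age_ratio) = 0.70711
SI = 32.9 * 0.70711 = 23.3 m

23.3


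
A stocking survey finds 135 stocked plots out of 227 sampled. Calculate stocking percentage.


Formula: Stocking % = stocked plots / total plots * 100
Stocking = 135 / 227 * 100
Stocking = 0.5947 * 100 = 59.5%

59.5


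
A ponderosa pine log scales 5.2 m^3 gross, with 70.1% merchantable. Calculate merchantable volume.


Formula: MV = V_total * (merchantable_pct / 100)
Merchantable fraction = 70.1% / 100 = 0.701
MV = 5.2 m^3 * 0.701 = 3.645 m^3

3.645


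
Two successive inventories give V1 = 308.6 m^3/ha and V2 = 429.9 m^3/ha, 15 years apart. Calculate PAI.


Formula: PAI = (V_T2 - V_T1) / (T2 - T1)
Volume increment = 429.9 - 308.6 = 121.3 m^3/ha
PAI = 121.3 / 15 = 8.09 m^3/ha/year

8.09


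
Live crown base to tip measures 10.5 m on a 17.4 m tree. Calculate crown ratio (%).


Formula: Crown Ratio = (Crown Length / Total Height) * 100
CR = (10.5 m / 17.4 m) * 100
CR = 0.6034 * 100 = 60.3%

60.3


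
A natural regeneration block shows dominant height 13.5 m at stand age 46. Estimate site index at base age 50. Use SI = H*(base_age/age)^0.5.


Formula: SI = H_dom * (base_age / age)^0.5
Age ratio = 50 / 46 = 1.08696
sqrt(age_ratio) = 1.04257
SI = 13.5 * 1.04257 = 14.1 m

14.1


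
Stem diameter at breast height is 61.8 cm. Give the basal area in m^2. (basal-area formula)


Formula: BA = pi * (DBH/2)^2 / 10000  (cm^2 to m^2)
Radius = DBH/2 = 61.8/2 = 30.9 cm
BA = pi * 30.9^2 / 10000
   = 2999.6241 cm^2 / 10000
   = 0.3 m^2

0.3


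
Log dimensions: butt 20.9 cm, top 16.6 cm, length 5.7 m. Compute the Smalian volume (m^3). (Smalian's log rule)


Smalian: V = (A1 + A2)/2 * L,  A = pi*(D/200)^2
A1 = pi*(20.9/200)^2 = 0.034307 m^2
A2 = pi*(16.6/200)^2 = 0.021642 m^2
V = (0.034307+0.021642)/2*5.7 = 0.1595 m^3

0.1595


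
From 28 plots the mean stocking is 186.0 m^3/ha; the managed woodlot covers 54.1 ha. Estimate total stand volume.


Formula: Total Volume = Mean Volume per ha * Total Area
Total Volume = 186.0 m^3/ha * 54.1 ha
Total Volume = 10063 m^3

10063


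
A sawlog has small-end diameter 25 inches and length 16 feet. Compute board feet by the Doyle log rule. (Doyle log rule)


Doyle: BF = (D - 4)^2 * L / 16
Adjusted diameter = 25 - 4 = 21 in
(D-4)^2 = 21^2 = 441
BF = 441 * 16 / 16 = 441 BF

441


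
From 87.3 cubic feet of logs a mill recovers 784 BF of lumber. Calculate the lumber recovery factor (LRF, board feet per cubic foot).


Formula: LRF = Lumber Output (BF) / Log Input (ft^3)
LRF = 784 BF / 87.3 ft^3
LRF = 8.98 BF/ft^3

8.98


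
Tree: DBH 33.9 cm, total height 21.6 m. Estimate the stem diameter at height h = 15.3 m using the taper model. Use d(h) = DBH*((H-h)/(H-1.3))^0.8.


Taper: d(h) = DBH * ((H - h) / (H - 1.3))^0.8
Numerator = H - h = 21.6 - 15.3 = 6.3 m
Denominator = H - 1.3 = 21.6 - 1.3 = 20.3 m
Ratio = 6.3 / 20.3 = 0.31034
d = 33.9 * 0.31034^0.8 = 13.3 cm

13.3


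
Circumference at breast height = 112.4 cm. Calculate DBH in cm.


Formula: DBH = C / pi
DBH = 112.4 / pi
pi = 3.14159...
DBH = 35.8 cm

35.8


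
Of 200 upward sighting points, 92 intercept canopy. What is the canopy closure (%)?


Formula: Canopy closure = covered points / total points * 100
Closure = 92 / 200 * 100
Closure = 0.46 * 100 = 46.0%

46.0


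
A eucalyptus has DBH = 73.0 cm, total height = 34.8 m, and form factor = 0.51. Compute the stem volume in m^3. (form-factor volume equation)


Formula: V = pi * (DBH/200)^2 * H * ff
Radius = DBH/200 = 73.0/200 = 0.365 m
Radius^2 = 0.365^2 = 0.133225 m^2
V = pi * 0.133225 * 34.8 * 0.51
V = 7.428 m^3

7.428


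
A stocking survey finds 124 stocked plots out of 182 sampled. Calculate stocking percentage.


Formula: Stocking % = stocked plots / total plots * 100
Stocking = 124 / 182 * 100
Stocking = 0.6813 * 100 = 68.1%

68.1


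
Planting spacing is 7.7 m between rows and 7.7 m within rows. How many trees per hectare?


Formula: TPH = 10000 m^2/ha / (spacing_x * spacing_y)
Area per tree = 7.7 m * 7.7 m = 59.29 m^2
TPH = 10000 / 59.29 = 169 trees/ha

169


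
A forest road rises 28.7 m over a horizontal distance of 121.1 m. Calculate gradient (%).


Formula: Gradient = rise / run * 100
Gradient = 28.7 / 121.1 * 100 = 23.7%

23.7


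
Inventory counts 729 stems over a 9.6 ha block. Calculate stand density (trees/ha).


Formula: Stand Density = N_trees / Area_ha
Density = 729 trees / 9.6 ha
Density = 76 trees/ha

76


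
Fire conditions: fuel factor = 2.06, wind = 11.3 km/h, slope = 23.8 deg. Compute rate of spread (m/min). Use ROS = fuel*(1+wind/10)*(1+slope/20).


Formula: ROS = fuel * (1 + wind/10) * (1 + slope/20)
Wind factor = 1 + 11.3/10 = 2.13
Slope factor = 1 + 23.8/20 = 2.19
ROS = 2.06 * 2.13 * 2.19 = 9.61 m/min

9.61
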